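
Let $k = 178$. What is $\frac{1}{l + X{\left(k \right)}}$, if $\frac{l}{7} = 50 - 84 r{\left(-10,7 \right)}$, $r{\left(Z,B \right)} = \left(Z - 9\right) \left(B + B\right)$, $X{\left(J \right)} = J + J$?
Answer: $\frac{1}{157114} \approx 6.3648 \cdot 10^{-6}$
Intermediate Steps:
$X{\left(J \right)} = 2 J$
$r{\left(Z,B \right)} = 2 B \left(-9 + Z\right)$ ($r{\left(Z,B \right)} = \left(-9 + Z\right) 2 B = 2 B \left(-9 + Z\right)$)
$l = 156758$ ($l = 7 \left(50 - 84 \cdot 2 \cdot 7 \left(-9 - 10\right)\right) = 7 \left(50 - 84 \cdot 2 \cdot 7 \left(-19\right)\right) = 7 \left(50 - -22344\right) = 7 \left(50 + 22344\right) = 7 \cdot 22394 = 156758$)
$\frac{1}{l + X{\left(k \right)}} = \frac{1}{156758 + 2 \cdot 178} = \frac{1}{156758 + 356} = \frac{1}{157114}$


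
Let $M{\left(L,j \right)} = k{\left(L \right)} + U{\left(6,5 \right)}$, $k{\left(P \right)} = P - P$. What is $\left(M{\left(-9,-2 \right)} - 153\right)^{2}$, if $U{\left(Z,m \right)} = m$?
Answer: $21904$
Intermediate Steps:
$k{\left(P \right)} = 0$
$M{\left(L,j \right)} = 5$ ($M{\left(L,j \right)} = 0 + 5 = 5$)
$\left(M{\left(-9,-2 \right)} - 153\right)^{2} = \left(5 - 153\right)^{2} = \left(-148\right)^{2} = 21904$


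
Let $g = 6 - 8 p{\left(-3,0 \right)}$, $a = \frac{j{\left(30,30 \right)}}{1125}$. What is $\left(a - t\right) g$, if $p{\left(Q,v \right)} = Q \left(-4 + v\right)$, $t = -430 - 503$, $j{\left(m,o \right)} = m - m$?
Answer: $-83970$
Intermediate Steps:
$j{\left(m,o \right)} = 0$
$t = -933$ ($t = -430 - 503 = -933$)
$a = 0$ ($a = \frac{0}{1125} = 0 \cdot \frac{1}{1125} = 0$)
$g = -90$ ($g = 6 - 8 \left(- 3 \left(-4 + 0\right)\right) = 6 - 8 \left(\left(-3\right) \left(-4\right)\right) = 6 - 96 = -90$)
$\left(a - t\right) g = \left(0 - -933\right) \left(-90\right) = \left(0 + 933\right) \left(-90\right) = 933 \left(-90\right) = -83970$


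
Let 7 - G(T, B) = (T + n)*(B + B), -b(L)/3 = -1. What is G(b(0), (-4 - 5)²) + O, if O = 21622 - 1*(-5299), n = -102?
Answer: 42966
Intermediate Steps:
b(L) = 3 (b(L) = -3*(-1) = 3)
G(T, B) = 7 - 2*B*(-102 + T) (G(T, B) = 7 - (T - 102)*(B + B) = 7 - (-102 + T)*2*B = 7 - 2*B*(-102 + T))
O = 26921 (O = 21622 + 5299 = 26921)
G(b(0), (-4 - 5)²) + O = (7 + 204*(-4 - 5)² - 2*(-4 - 5)²*3) + 26921 = (7 + 204*(-9)² - 2*(-9)²*3) + 26921 = (7 + 204*81 - 2*81*3) + 26921 = (7 + 16524 - 486) + 26921 = 16045 + 26921 = 42966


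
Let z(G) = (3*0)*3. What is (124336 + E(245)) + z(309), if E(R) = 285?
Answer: 124621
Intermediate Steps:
z(G) = 0 (z(G) = 0*3 = 0)
(124336 + E(245)) + z(309) = (124336 + 285) + 0 = 124621 + 0 = 124621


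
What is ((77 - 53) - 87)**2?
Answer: 3969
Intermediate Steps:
((77 - 53) - 87)**2 = (24 - 87)**2 = (-63)**2 = 3969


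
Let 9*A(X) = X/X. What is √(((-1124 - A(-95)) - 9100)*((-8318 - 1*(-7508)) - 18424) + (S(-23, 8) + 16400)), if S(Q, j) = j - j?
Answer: √1770002578/3 ≈ 14024.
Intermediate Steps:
S(Q, j) = 0
A(X) = ⅑ (A(X) = (X/X)/9 = (⅑)*1 = ⅑)
√(((-1124 - A(-95)) - 9100)*((-8318 - 1*(-7508)) - 18424) + (S(-23, 8) + 16400)) = √(((-1124 - 1*⅑) - 9100)*((-8318 - 1*(-7508)) - 18424) + (0 + 16400)) = √(((-1124 - ⅑) - 9100)*((-8318 + 7508) - 18424) + 16400) = √((-10117/9 - 9100)*(-810 - 18424) + 16400) = √(-92017/9*(-19234) + 16400) = √(1769854978/9 + 16400) = √(1770002578/9) = √1770002578/3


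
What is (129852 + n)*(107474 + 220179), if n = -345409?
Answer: -70627897721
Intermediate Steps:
(129852 + n)*(107474 + 220179) = (129852 - 345409)*(107474 + 220179) = -215557*327653 = -70627897721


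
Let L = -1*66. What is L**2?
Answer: 4356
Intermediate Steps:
L = -66
L**2 = (-66)**2 = 4356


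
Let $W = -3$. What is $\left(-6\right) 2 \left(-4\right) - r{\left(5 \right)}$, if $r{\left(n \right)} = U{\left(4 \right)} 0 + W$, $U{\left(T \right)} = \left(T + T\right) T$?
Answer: $51$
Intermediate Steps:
$U{\left(T \right)} = 2 T^{2}$ ($U{\left(T \right)} = 2 T T = 2 T^{2}$)
$r{\left(n \right)} = -3$ ($r{\left(n \right)} = 2 \cdot 4^{2} \cdot 0 - 3 = 2 \cdot 16 \cdot 0 - 3 = 32 \cdot 0 - 3 = 0 - 3 = -3$)
$\left(-6\right) 2 \left(-4\right) - r{\left(5 \right)} = \left(-6\right) 2 \left(-4\right) - -3 = \left(-12\right) \left(-4\right) + 3 = 48 + 3 = 51$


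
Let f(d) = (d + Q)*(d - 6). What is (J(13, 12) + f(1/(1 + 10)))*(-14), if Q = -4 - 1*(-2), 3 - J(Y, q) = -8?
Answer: -37744/121 ≈ -311.93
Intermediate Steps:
J(Y, q) = 11 (J(Y, q) = 3 - 1*(-8) = 3 + 8 = 11)
Q = -2 (Q = -4 + 2 = -2)
f(d) = (-6 + d)*(-2 + d) (f(d) = (d - 2)*(d - 6) = (-2 + d)*(-6 + d) = (-6 + d)*(-2 + d))
(J(13, 12) + f(1/(1 + 10)))*(-14) = (11 + (12 + (1/(1 + 10))² - 8/(1 + 10)))*(-14) = (11 + (12 + (1/11)² - 8/11))*(-14) = (11 + (12 + (1/11)² - 8*1/11))*(-14) = (11 + (12 + 1/121 - 8/11))*(-14) = (11 + 1365/121)*(-14) = (2696/121)*(-14) = -37744/121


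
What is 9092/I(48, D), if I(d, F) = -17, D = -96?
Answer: -9092/17 ≈ -534.82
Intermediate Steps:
9092/I(48, D) = 9092/(-17) = 9092*(-1/17) = -9092/17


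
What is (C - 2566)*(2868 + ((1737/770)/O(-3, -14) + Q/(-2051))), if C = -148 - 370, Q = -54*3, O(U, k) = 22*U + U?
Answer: -22948627266126/2594515 ≈ -8.8451e+6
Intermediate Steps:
O(U, k) = 23*U
Q = -162
C = -518
(C - 2566)*(2868 + ((1737/770)/O(-3, -14) + Q/(-2051))) = (-518 - 2566)*(2868 + ((1737/770)/((23*(-3))) - 162/(-2051))) = -3084*(2868 + ((1737*(1/770))/(-69) - 162*(-1/2051))) = -3084*(2868 + ((1737/770)*(-1/69) + 162/2051)) = -3084*(2868 + (-579/17710 + 162/2051)) = -3084*(2868 + 240213/5189030) = -3084*14882378253/5189030 = -22948627266126/2594515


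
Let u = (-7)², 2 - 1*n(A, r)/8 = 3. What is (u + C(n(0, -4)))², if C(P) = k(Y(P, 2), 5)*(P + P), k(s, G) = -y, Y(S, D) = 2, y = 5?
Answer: 16641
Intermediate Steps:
n(A, r) = -8 (n(A, r) = 16 - 8*3 = 16 - 24 = -8)
u = 49
k(s, G) = -5 (k(s, G) = -1*5 = -5)
C(P) = -10*P (C(P) = -5*(P + P) = -10*P)
(u + C(n(0, -4)))² = (49 - 10*(-8))² = (49 + 80)² = 129² = 16641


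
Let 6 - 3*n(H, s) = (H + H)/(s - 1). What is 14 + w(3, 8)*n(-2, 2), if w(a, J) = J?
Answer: 122/3 ≈ 40.667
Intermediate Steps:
n(H, s) = 2 - 2*H/(3*(-1 + s)) (n(H, s) = 2 - (H + H)/(3*(s - 1)) = 2 - 2*H/(3*(-1 + s)))
14 + w(3, 8)*n(-2, 2) = 14 + 8*(2*(-3 - 1*(-2) + 3*2)/(3*(-1 + 2))) = 14 + 8*((⅔)*(-3 + 2 + 6)/1) = 14 + 8*((⅔)*1*5) = 14 + 8*(10/3) = 14 + 80/3 = 122/3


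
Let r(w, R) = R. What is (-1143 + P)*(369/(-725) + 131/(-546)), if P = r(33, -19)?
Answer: 24605267/28275 ≈ 870.21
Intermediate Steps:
P = -19
(-1143 + P)*(369/(-725) + 131/(-546)) = (-1143 - 19)*(369/(-725) + 131/(-546)) = -1162*(369*(-1/725) + 131*(-1/546)) = -1162*(-369/725 - 131/546) = -1162*(-296449/395850) = 24605267/28275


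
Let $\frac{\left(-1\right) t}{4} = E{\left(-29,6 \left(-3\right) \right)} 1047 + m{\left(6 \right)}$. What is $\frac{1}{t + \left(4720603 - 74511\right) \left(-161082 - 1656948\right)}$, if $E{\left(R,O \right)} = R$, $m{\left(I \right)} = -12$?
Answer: $- \frac{1}{8446734517260} \approx -1.1839 \cdot 10^{-13}$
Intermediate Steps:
$t = 121500$ ($t = - 4 \left(\left(-29\right) 1047 - 12\right) = - 4 \left(-30363 - 12\right) = \left(-4\right) \left(-30375\right) = 121500$)
$\frac{1}{t + \left(4720603 - 74511\right) \left(-161082 - 1656948\right)} = \frac{1}{121500 + \left(4720603 - 74511\right) \left(-161082 - 1656948\right)} = \frac{1}{121500 + 4646092 \left(-1818030\right)} = \frac{1}{121500 - 8446734638760} = \frac{1}{-8446734517260} = - \frac{1}{8446734517260}$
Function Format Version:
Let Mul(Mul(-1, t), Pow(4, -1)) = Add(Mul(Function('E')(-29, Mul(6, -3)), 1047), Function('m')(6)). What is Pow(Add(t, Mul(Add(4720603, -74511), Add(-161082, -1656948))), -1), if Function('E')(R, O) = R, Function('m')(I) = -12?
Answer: Rational(-1, 8446734517260) ≈ -1.1839e-13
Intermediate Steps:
t = 121500 (t = Mul(-4, Add(Mul(-29, 1047), -12)) = Mul(-4, Add(-30363, -12)) = Mul(-4, -30375) = 121500)
Pow(Add(t, Mul(Add(4720603, -74511), Add(-161082, -1656948))), -1) = Pow(Add(121500, Mul(Add(4720603, -74511), Add(-161082, -1656948))), -1) = Pow(Add(121500, Mul(4646092, -1818030)), -1) = Pow(Add(121500, -8446734638760), -1) = Pow(-8446734517260, -1) = Rational(-1, 8446734517260)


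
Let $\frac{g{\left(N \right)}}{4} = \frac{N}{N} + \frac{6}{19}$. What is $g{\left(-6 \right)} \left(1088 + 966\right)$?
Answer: $\frac{205400}{19} \approx 10811.0$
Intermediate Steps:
$g{\left(N \right)} = \frac{100}{19}$ ($g{\left(N \right)} = 4 \left(\frac{N}{N} + \frac{6}{19}\right) = 4 \left(1 + 6 \cdot \frac{1}{19}\right) = 4 \left(1 + \frac{6}{19}\right) = 4 \cdot \frac{25}{19} = \frac{100}{19}$)
$g{\left(-6 \right)} \left(1088 + 966\right) = \frac{100 \left(1088 + 966\right)}{19} = \frac{100}{19} \cdot 2054 = \frac{205400}{19}$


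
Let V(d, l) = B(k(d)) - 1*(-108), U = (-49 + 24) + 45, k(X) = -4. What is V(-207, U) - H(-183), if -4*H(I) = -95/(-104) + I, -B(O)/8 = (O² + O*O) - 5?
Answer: -63865/416 ≈ -153.52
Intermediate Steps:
U = 20 (U = -25 + 45 = 20)
B(O) = 40 - 16*O² (B(O) = -8*((O² + O*O) - 5) = -8*((O² + O²) - 5) = -8*(2*O² - 5) = -8*(-5 + 2*O²) = 40 - 16*O²)
H(I) = -95/416 - I/4 (H(I) = -(-95/(-104) + I)/4 = -(-95*(-1/104) + I)/4 = -(95/104 + I)/4 = -95/416 - I/4)
V(d, l) = -108 (V(d, l) = (40 - 16*(-4)²) - 1*(-108) = (40 - 16*16) + 108 = (40 - 256) + 108 = -216 + 108 = -108)
V(-207, U) - H(-183) = -108 - (-95/416 - ¼*(-183)) = -108 - (-95/416 + 183/4) = -108 - 1*18937/416 = -108 - 18937/416 = -63865/416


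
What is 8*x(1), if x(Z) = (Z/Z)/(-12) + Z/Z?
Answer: 22/3 ≈ 7.3333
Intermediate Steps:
x(Z) = 11/12 (x(Z) = 1*(-1/12) + 1 = -1/12 + 1 = 11/12)
8*x(1) = 8*(11/12) = 22/3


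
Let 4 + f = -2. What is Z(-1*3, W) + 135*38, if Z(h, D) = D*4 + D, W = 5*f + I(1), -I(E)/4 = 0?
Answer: 4980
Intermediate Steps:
f = -6 (f = -4 - 2 = -6)
I(E) = 0 (I(E) = -4*0 = 0)
W = -30 (W = 5*(-6) + 0 = -30 + 0 = -30)
Z(h, D) = 5*D (Z(h, D) = 4*D + D = 5*D)
Z(-1*3, W) + 135*38 = 5*(-30) + 135*38 = -150 + 5130 = 4980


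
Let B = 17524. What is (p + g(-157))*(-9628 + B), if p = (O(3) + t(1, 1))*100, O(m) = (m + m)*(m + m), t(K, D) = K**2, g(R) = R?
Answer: 27975528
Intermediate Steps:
O(m) = 4*m**2 (O(m) = (2*m)*(2*m) = 4*m**2)
p = 3700 (p = (4*3**2 + 1**2)*100 = (4*9 + 1)*100 = (36 + 1)*100 = 37*100 = 3700)
(p + g(-157))*(-9628 + B) = (3700 - 157)*(-9628 + 17524) = 3543*7896 = 27975528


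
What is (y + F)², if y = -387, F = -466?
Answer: 727609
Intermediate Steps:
(y + F)² = (-387 - 466)² = (-853)² = 727609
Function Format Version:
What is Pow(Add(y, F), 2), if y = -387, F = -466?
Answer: 727609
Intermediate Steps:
Pow(Add(y, F), 2) = Pow(Add(-387, -466), 2) = Pow(-853, 2) = 727609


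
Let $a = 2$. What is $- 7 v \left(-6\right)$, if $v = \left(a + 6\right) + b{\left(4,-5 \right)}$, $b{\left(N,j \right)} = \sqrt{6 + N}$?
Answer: $336 + 42 \sqrt{10} \approx 468.82$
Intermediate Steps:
$v = 8 + \sqrt{10}$ ($v = \left(2 + 6\right) + \sqrt{6 + 4} = 8 + \sqrt{10} \approx 11.162$)
$- 7 v \left(-6\right) = - 7 \left(8 + \sqrt{10}\right) \left(-6\right) = \left(-56 - 7 \sqrt{10}\right) \left(-6\right) = 336 + 42 \sqrt{10}$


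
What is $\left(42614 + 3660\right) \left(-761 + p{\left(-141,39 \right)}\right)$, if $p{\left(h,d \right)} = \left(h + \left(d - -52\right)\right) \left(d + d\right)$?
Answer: $-215683114$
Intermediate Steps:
$p{\left(h,d \right)} = 2 d \left(52 + d + h\right)$ ($p{\left(h,d \right)} = \left(h + \left(d + 52\right)\right) 2 d = \left(h + \left(52 + d\right)\right) 2 d = \left(52 + d + h\right) 2 d = 2 d \left(52 + d + h\right)$)
$\left(42614 + 3660\right) \left(-761 + p{\left(-141,39 \right)}\right) = \left(42614 + 3660\right) \left(-761 + 2 \cdot 39 \left(52 + 39 - 141\right)\right) = 46274 \left(-761 + 2 \cdot 39 \left(-50\right)\right) = 46274 \left(-761 - 3900\right) = 46274 \left(-4661\right) = -215683114$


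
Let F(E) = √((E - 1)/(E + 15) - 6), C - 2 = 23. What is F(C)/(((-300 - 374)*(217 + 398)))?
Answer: -I*√15/690850 ≈ -5.6061e-6*I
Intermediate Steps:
C = 25 (C = 2 + 23 = 25)
F(E) = √(-6 + (-1 + E)/(15 + E)) (F(E) = √((-1 + E)/(15 + E) - 6) = √(-6 + (-1 + E)/(15 + E)))
F(C)/(((-300 - 374)*(217 + 398))) = √((-91 - 5*25)/(15 + 25))/(((-300 - 374)*(217 + 398))) = √((-91 - 125)/40)/((-674*615)) = √((1/40)*(-216))/(-414510) = √(-27/5)*(-1/414510) = (3*I*√15/5)*(-1/414510) = -I*√15/690850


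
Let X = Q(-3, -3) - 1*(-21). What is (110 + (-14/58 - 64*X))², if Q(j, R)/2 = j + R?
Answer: 182817441/841 ≈ 2.1738e+5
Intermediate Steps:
Q(j, R) = 2*R + 2*j (Q(j, R) = 2*(j + R) = 2*(R + j) = 2*R + 2*j)
X = 9 (X = (2*(-3) + 2*(-3)) - 1*(-21) = (-6 - 6) + 21 = -12 + 21 = 9)
(110 + (-14/58 - 64*X))² = (110 + (-14/58 - 64/(1/9)))² = (110 + (-14*1/58 - 64/⅑))² = (110 + (-7/29 - 64*9))² = (110 + (-7/29 - 576))² = (110 - 16711/29)² = (-13521/29)² = 182817441/841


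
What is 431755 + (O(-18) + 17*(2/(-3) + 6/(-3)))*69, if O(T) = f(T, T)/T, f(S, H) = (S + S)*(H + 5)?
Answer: 426833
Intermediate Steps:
f(S, H) = 2*S*(5 + H) (f(S, H) = (2*S)*(5 + H) = 2*S*(5 + H))
O(T) = 10 + 2*T (O(T) = (2*T*(5 + T))/T = 10 + 2*T)
431755 + (O(-18) + 17*(2/(-3) + 6/(-3)))*69 = 431755 + ((10 + 2*(-18)) + 17*(2/(-3) + 6/(-3)))*69 = 431755 + ((10 - 36) + 17*(2*(-1/3) + 6*(-1/3)))*69 = 431755 + (-26 + 17*(-2/3 - 2))*69 = 431755 + (-26 + 17*(-8/3))*69 = 431755 + (-26 - 136/3)*69 = 431755 - 214/3*69 = 431755 - 4922 = 426833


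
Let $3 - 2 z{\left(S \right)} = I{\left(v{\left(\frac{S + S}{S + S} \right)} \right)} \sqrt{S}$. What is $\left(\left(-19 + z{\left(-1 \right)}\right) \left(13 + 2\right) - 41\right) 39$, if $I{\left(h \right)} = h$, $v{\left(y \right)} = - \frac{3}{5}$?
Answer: $- \frac{23673}{2} + \frac{351 i}{2} \approx -11837.0 + 175.5 i$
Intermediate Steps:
$v{\left(y \right)} = - \frac{3}{5}$ ($v{\left(y \right)} = \left(-3\right) \frac{1}{5} = - \frac{3}{5}$)
$z{\left(S \right)} = \frac{3}{2} + \frac{3 \sqrt{S}}{10}$ ($z{\left(S \right)} = \frac{3}{2} - \frac{\left(- \frac{3}{5}\right) \sqrt{S}}{2} = \frac{3}{2} + \frac{3 \sqrt{S}}{10}$)
$\left(\left(-19 + z{\left(-1 \right)}\right) \left(13 + 2\right) - 41\right) 39 = \left(\left(-19 + \left(\frac{3}{2} + \frac{3 \sqrt{-1}}{10}\right)\right) \left(13 + 2\right) - 41\right) 39 = \left(\left(-19 + \left(\frac{3}{2} + \frac{3 i}{10}\right)\right) 15 - 41\right) 39 = \left(\left(- \frac{35}{2} + \frac{3 i}{10}\right) 15 - 41\right) 39 = \left(\left(- \frac{525}{2} + \frac{9 i}{2}\right) - 41\right) 39 = \left(- \frac{607}{2} + \frac{9 i}{2}\right) 39 = - \frac{23673}{2} + \frac{351 i}{2}$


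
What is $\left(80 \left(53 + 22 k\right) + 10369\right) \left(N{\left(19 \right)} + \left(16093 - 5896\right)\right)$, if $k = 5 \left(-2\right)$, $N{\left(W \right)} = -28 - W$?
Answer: $-30358650$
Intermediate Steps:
$k = -10$
$\left(80 \left(53 + 22 k\right) + 10369\right) \left(N{\left(19 \right)} + \left(16093 - 5896\right)\right) = \left(80 \left(53 + 22 \left(-10\right)\right) + 10369\right) \left(\left(-28 - 19\right) + \left(16093 - 5896\right)\right) = \left(80 \left(53 - 220\right) + 10369\right) \left(\left(-28 - 19\right) + 10197\right) = \left(80 \left(-167\right) + 10369\right) \left(-47 + 10197\right) = \left(-13360 + 10369\right) 10150 = \left(-2991\right) 10150 = -30358650$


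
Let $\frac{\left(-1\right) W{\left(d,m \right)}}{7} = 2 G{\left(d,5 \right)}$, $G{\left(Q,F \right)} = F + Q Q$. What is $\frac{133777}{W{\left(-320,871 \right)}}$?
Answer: $- \frac{19111}{204810} \approx -0.093311$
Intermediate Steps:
$G{\left(Q,F \right)} = F + Q^{2}$
$W{\left(d,m \right)} = -70 - 14 d^{2}$ ($W{\left(d,m \right)} = - 7 \cdot 2 \left(5 + d^{2}\right) = - 7 \left(10 + 2 d^{2}\right) = -70 - 14 d^{2}$)
$\frac{133777}{W{\left(-320,871 \right)}} = \frac{133777}{-70 - 14 \left(-320\right)^{2}} = \frac{133777}{-70 - 1433600} = \frac{133777}{-1433670} = 133777 \left(- \frac{1}{1433670}\right) = - \frac{19111}{204810}$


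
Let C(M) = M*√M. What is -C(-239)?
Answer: 239*I*√239 ≈ 3694.9*I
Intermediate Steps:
C(M) = M^(3/2)
-C(-239) = -(-239)^(3/2) = -(-239)*I*√239 = 239*I*√239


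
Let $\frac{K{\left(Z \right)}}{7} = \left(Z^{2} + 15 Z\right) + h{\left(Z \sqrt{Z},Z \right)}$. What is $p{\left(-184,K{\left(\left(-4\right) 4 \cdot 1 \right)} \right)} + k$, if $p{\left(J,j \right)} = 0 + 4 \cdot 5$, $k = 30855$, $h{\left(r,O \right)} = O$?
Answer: $30875$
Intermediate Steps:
$K{\left(Z \right)} = 7 Z^{2} + 112 Z$ ($K{\left(Z \right)} = 7 \left(\left(Z^{2} + 15 Z\right) + Z\right) = 7 \left(Z^{2} + 16 Z\right) = 7 Z^{2} + 112 Z$)
$p{\left(J,j \right)} = 20$ ($p{\left(J,j \right)} = 0 + 20 = 20$)
$p{\left(-184,K{\left(\left(-4\right) 4 \cdot 1 \right)} \right)} + k = 20 + 30855 = 30875$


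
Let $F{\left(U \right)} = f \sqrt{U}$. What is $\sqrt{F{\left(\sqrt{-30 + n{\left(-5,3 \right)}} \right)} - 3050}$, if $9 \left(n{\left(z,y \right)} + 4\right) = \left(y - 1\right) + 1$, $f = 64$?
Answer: $\frac{\sqrt{-27450 + 192 \cdot 3^{\frac{3}{4}} \sqrt[4]{101} \sqrt{i}}}{3} \approx 1.0049 + 54.24 i$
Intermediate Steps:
$n{\left(z,y \right)} = -4 + \frac{y}{9}$ ($n{\left(z,y \right)} = -4 + \frac{\left(y - 1\right) + 1}{9} = -4 + \frac{\left(-1 + y\right) + 1}{9} = -4 + \frac{y}{9}$)
$F{\left(U \right)} = 64 \sqrt{U}$
$\sqrt{F{\left(\sqrt{-30 + n{\left(-5,3 \right)}} \right)} - 3050} = \sqrt{64 \sqrt{\sqrt{-30 + \left(-4 + \frac{1}{9} \cdot 3\right)}} - 3050} = \sqrt{64 \sqrt{\sqrt{-30 + \left(-4 + \frac{1}{3}\right)}} - 3050} = \sqrt{64 \sqrt{\sqrt{-30 - \frac{11}{3}}} - 3050} = \sqrt{64 \sqrt{\sqrt{- \frac{101}{3}}} - 3050} = \sqrt{64 \sqrt{\frac{i \sqrt{303}}{3}} - 3050} = \sqrt{64 \frac{3^{\frac{3}{4}} \sqrt[4]{101} \sqrt{i}}{3} - 3050} = \sqrt{\frac{64 \cdot 3^{\frac{3}{4}} \sqrt[4]{101} \sqrt{i}}{3} - 3050} = \sqrt{-3050 + \frac{64 \cdot 3^{\frac{3}{4}} \sqrt[4]{101} \sqrt{i}}{3}}$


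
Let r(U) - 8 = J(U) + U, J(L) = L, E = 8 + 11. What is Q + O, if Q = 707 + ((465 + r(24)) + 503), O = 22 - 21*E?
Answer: 1354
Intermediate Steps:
E = 19
r(U) = 8 + 2*U (r(U) = 8 + (U + U) = 8 + 2*U)
O = -377 (O = 22 - 21*19 = 22 - 399 = -377)
Q = 1731 (Q = 707 + ((465 + (8 + 2*24)) + 503) = 707 + ((465 + (8 + 48)) + 503) = 707 + ((465 + 56) + 503) = 707 + (521 + 503) = 707 + 1024 = 1731)
Q + O = 1731 - 377 = 1354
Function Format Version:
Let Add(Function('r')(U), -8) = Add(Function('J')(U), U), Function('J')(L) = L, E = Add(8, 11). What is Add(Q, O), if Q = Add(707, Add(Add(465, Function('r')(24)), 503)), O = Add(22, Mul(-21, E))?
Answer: 1354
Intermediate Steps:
E = 19
Function('r')(U) = Add(8, Mul(2, U)) (Function('r')(U) = Add(8, Add(U, U)) = Add(8, Mul(2, U)))
O = -377 (O = Add(22, Mul(-21, 19)) = Add(22, -399) = -377)
Q = 1731 (Q = Add(707, Add(Add(465, Add(8, Mul(2, 24))), 503)) = Add(707, Add(Add(465, Add(8, 48)), 503)) = Add(707, Add(Add(465, 56), 503)) = Add(707, Add(521, 503)) = Add(707, 1024) = 1731)
Add(Q, O) = Add(1731, -377) = 1354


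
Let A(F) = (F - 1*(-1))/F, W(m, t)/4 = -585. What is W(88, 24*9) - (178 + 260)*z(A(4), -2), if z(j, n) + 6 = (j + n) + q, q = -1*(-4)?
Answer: -2271/2 ≈ -1135.5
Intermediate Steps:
W(m, t) = -2340 (W(m, t) = 4*(-585) = -2340)
q = 4
A(F) = (1 + F)/F (A(F) = (F + 1)/F = (1 + F)/F)
z(j, n) = -2 + j + n (z(j, n) = -6 + ((j + n) + 4) = -6 + (4 + j + n) = -2 + j + n)
W(88, 24*9) - (178 + 260)*z(A(4), -2) = -2340 - (178 + 260)*(-2 + (1 + 4)/4 - 2) = -2340 - 438*(-2 + (1/4)*5 - 2) = -2340 - 438*(-2 + 5/4 - 2) = -2340 - 438*(-11)/4 = -2340 - 1*(-2409/2) = -2340 + 2409/2 = -2271/2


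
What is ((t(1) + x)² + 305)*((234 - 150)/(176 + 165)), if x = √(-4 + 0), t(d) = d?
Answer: 25368/341 + 336*I/341 ≈ 74.393 + 0.98534*I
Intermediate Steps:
x = 2*I (x = √(-4) = 2*I ≈ 2.0*I)
((t(1) + x)² + 305)*((234 - 150)/(176 + 165)) = ((1 + 2*I)² + 305)*((234 - 150)/(176 + 165)) = (305 + (1 + 2*I)²)*(84/341) = 25620/341 + 84*(1 + 2*I)²/341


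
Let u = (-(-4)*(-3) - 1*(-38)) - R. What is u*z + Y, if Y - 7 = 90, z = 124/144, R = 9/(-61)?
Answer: 262457/2196 ≈ 119.52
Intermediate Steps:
R = -9/61 (R = 9*(-1/61) = -9/61 ≈ -0.14754)
z = 31/36 (z = 124*(1/144) = 31/36 ≈ 0.86111)
u = 1595/61 (u = (-(-4)*(-3) - 1*(-38)) - 1*(-9/61) = (-1*12 + 38) + 9/61 = (-12 + 38) + 9/61 = 26 + 9/61 = 1595/61 ≈ 26.148)
Y = 97 (Y = 7 + 90 = 97)
u*z + Y = (1595/61)*(31/36) + 97 = 49445/2196 + 97 = 262457/2196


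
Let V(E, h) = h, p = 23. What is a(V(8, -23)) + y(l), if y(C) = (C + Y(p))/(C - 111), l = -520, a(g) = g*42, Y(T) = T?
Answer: -609049/631 ≈ -965.21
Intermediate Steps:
a(g) = 42*g
y(C) = (23 + C)/(-111 + C) (y(C) = (C + 23)/(C - 111) = (23 + C)/(-111 + C))
a(V(8, -23)) + y(l) = 42*(-23) + (23 - 520)/(-111 - 520) = -966 - 497/(-631) = -966 - 1/631*(-497) = -966 + 497/631 = -609049/631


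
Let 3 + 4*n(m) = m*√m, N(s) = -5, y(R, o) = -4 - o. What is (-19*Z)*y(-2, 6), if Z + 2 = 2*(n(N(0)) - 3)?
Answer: -1805 - 475*I*√5 ≈ -1805.0 - 1062.1*I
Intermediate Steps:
n(m) = -¾ + m^(3/2)/4 (n(m) = -¾ + (m*√m)/4 = -¾ + m^(3/2)/4)
Z = -19/2 - 5*I*√5/2 (Z = -2 + 2*((-¾ + (-5)^(3/2)/4) - 3) = -2 + 2*((-¾ + (-5*I*√5)/4) - 3) = -2 + 2*((-¾ - 5*I*√5/4) - 3) = -2 + 2*(-15/4 - 5*I*√5/4) = -2 + (-15/2 - 5*I*√5/2) = -19/2 - 5*I*√5/2 ≈ -9.5 - 5.5902*I)
(-19*Z)*y(-2, 6) = (-19*(-19/2 - 5*I*√5/2))*(-4 - 1*6) = (361/2 + 95*I*√5/2)*(-4 - 6) = (361/2 + 95*I*√5/2)*(-10) = -1805 - 475*I*√5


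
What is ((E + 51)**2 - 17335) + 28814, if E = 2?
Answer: 14288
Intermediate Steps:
((E + 51)**2 - 17335) + 28814 = ((2 + 51)**2 - 17335) + 28814 = (53**2 - 17335) + 28814 = (2809 - 17335) + 28814 = -14526 + 28814 = 14288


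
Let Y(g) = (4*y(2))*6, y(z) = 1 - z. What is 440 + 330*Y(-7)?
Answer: -7480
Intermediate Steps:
Y(g) = -24 (Y(g) = (4*(1 - 1*2))*6 = (4*(1 - 2))*6 = (4*(-1))*6 = -4*6 = -24)
440 + 330*Y(-7) = 440 + 330*(-24) = 440 - 7920 = -7480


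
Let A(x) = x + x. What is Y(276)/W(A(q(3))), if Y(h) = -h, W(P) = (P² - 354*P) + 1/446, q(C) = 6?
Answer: 123096/1830383 ≈ 0.067251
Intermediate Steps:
A(x) = 2*x
W(P) = 1/446 + P² - 354*P (W(P) = (P² - 354*P) + 1/446 = 1/446 + P² - 354*P)
Y(276)/W(A(q(3))) = (-1*276)/(1/446 + (2*6)² - 708*6) = -276/(1/446 + 12² - 354*12) = -276/(1/446 + 144 - 4248) = -276/(-1830383/446) = -276*(-446/1830383) = 123096/1830383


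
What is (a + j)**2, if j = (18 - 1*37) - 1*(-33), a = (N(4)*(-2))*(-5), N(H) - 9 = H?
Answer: 20736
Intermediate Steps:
N(H) = 9 + H
a = 130 (a = ((9 + 4)*(-2))*(-5) = (13*(-2))*(-5) = -26*(-5) = 130)
j = 14 (j = (18 - 37) + 33 = -19 + 33 = 14)
(a + j)**2 = (130 + 14)**2 = 144**2 = 20736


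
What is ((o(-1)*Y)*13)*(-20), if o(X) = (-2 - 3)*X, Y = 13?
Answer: -16900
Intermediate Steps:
o(X) = -5*X
((o(-1)*Y)*13)*(-20) = ((-5*(-1)*13)*13)*(-20) = ((5*13)*13)*(-20) = (65*13)*(-20) = 845*(-20) = -16900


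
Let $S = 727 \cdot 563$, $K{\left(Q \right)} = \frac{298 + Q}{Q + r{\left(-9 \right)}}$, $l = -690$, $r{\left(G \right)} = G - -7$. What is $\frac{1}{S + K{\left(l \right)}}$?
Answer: $\frac{173}{70809171} \approx 2.4432 \cdot 10^{-6}$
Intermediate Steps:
$r{\left(G \right)} = 7 + G$ ($r{\left(G \right)} = G + 7 = 7 + G$)
$K{\left(Q \right)} = \frac{298 + Q}{-2 + Q}$ ($K{\left(Q \right)} = \frac{298 + Q}{Q + \left(7 - 9\right)} = \frac{298 + Q}{Q - 2} = \frac{298 + Q}{-2 + Q}$)
$S = 409301$
$\frac{1}{S + K{\left(l \right)}} = \frac{1}{409301 + \frac{298 - 690}{-2 - 690}} = \frac{1}{409301 + \frac{1}{-692} \left(-392\right)} = \frac{1}{409301 - - \frac{98}{173}} = \frac{1}{409301 + \frac{98}{173}} = \frac{1}{\frac{70809171}{173}} = \frac{173}{70809171}$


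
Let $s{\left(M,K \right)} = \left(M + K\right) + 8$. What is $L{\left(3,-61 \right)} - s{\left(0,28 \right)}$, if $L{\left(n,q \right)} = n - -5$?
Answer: $-28$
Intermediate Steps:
$s{\left(M,K \right)} = 8 + K + M$ ($s{\left(M,K \right)} = \left(K + M\right) + 8 = 8 + K + M$)
$L{\left(n,q \right)} = 5 + n$ ($L{\left(n,q \right)} = n + 5 = 5 + n$)
$L{\left(3,-61 \right)} - s{\left(0,28 \right)} = \left(5 + 3\right) - \left(8 + 28 + 0\right) = 8 - 36 = -28$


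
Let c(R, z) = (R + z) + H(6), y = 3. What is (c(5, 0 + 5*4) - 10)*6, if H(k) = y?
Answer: 108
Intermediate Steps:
H(k) = 3
c(R, z) = 3 + R + z (c(R, z) = (R + z) + 3 = 3 + R + z)
(c(5, 0 + 5*4) - 10)*6 = ((3 + 5 + (0 + 5*4)) - 10)*6 = ((3 + 5 + (0 + 20)) - 10)*6 = ((3 + 5 + 20) - 10)*6 = (28 - 10)*6 = 18*6 = 108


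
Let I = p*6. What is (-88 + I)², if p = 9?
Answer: 1156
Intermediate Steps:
I = 54 (I = 9*6 = 54)
(-88 + I)² = (-88 + 54)² = (-34)² = 1156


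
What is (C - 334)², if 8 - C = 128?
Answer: 206116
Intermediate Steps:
C = -120 (C = 8 - 1*128 = 8 - 128 = -120)
(C - 334)² = (-120 - 334)² = (-454)² = 206116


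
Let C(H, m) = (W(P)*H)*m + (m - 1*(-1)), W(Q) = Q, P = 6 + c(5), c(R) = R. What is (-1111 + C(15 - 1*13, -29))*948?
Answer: -1684596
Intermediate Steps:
P = 11 (P = 6 + 5 = 11)
C(H, m) = 1 + m + 11*H*m (C(H, m) = (11*H)*m + (m - 1*(-1)) = 11*H*m + (m + 1) = 11*H*m + (1 + m) = 1 + m + 11*H*m)
(-1111 + C(15 - 1*13, -29))*948 = (-1111 + (1 - 29 + 11*(15 - 1*13)*(-29)))*948 = (-1111 + (1 - 29 + 11*(15 - 13)*(-29)))*948 = (-1111 + (1 - 29 + 11*2*(-29)))*948 = (-1111 + (1 - 29 - 638))*948 = (-1111 - 666)*948 = -1777*948 = -1684596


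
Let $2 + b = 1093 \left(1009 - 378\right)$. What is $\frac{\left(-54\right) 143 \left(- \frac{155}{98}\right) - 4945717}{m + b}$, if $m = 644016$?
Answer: $- \frac{241741678}{65351153} \approx -3.6991$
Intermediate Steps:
$b = 689681$ ($b = -2 + 1093 \left(1009 - 378\right) = -2 + 1093 \cdot 631 = -2 + 689683 = 689681$)
$\frac{\left(-54\right) 143 \left(- \frac{155}{98}\right) - 4945717}{m + b} = \frac{\left(-54\right) 143 \left(- \frac{155}{98}\right) - 4945717}{644016 + 689681} = \frac{- 7722 \left(\left(-155\right) \frac{1}{98}\right) - 4945717}{1333697} = \left(\left(-7722\right) \left(- \frac{155}{98}\right) - 4945717\right) \frac{1}{1333697} = \left(\frac{598455}{49} - 4945717\right) \frac{1}{1333697} = \left(- \frac{241741678}{49}\right) \frac{1}{1333697} = - \frac{241741678}{65351153}$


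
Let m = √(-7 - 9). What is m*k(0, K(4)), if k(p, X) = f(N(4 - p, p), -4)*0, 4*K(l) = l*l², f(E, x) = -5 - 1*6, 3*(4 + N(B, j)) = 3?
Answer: 0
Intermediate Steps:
N(B, j) = -3 (N(B, j) = -4 + (⅓)*3 = -4 + 1 = -3)
f(E, x) = -11 (f(E, x) = -5 - 6 = -11)
K(l) = l³/4 (K(l) = (l*l²)/4 = l³/4)
k(p, X) = 0 (k(p, X) = -11*0 = 0)
m = 4*I (m = √(-16) = 4*I ≈ 4.0*I)
m*k(0, K(4)) = (4*I)*0 = 0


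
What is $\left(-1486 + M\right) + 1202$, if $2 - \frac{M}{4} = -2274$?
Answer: $8820$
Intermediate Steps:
$M = 9104$ ($M = 8 - -9096 = 8 + 9096 = 9104$)
$\left(-1486 + M\right) + 1202 = \left(-1486 + 9104\right) + 1202 = 7618 + 1202 = 8820$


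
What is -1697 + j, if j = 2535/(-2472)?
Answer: -1399173/824 ≈ -1698.0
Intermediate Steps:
j = -845/824 (j = 2535*(-1/2472) = -845/824 ≈ -1.0255)
-1697 + j = -1697 - 845/824 = -1399173/824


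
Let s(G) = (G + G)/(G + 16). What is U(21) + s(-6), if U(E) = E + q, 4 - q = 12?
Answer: 59/5 ≈ 11.800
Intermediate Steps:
q = -8 (q = 4 - 1*12 = 4 - 12 = -8)
U(E) = -8 + E (U(E) = E - 8 = -8 + E)
s(G) = 2*G/(16 + G) (s(G) = (2*G)/(16 + G) = 2*G/(16 + G))
U(21) + s(-6) = (-8 + 21) + 2*(-6)/(16 - 6) = 13 + 2*(-6)/10 = 13 + 2*(-6)*(⅒) = 13 - 6/5 = 59/5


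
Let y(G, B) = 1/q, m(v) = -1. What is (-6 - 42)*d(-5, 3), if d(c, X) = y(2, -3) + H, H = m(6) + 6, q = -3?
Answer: -224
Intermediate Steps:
y(G, B) = -1/3 (y(G, B) = 1/(-3) = -1/3)
H = 5 (H = -1 + 6 = 5)
d(c, X) = 14/3 (d(c, X) = -1/3 + 5 = 14/3)
(-6 - 42)*d(-5, 3) = (-6 - 42)*(14/3) = -48*14/3 = -224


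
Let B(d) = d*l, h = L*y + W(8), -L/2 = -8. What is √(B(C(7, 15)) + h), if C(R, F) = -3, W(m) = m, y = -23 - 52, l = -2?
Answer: I*√1186 ≈ 34.438*I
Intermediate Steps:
L = 16 (L = -2*(-8) = 16)
y = -75
h = -1192 (h = 16*(-75) + 8 = -1200 + 8 = -1192)
B(d) = -2*d (B(d) = d*(-2) = -2*d)
√(B(C(7, 15)) + h) = √(-2*(-3) - 1192) = √(6 - 1192) = √(-1186) = I*√1186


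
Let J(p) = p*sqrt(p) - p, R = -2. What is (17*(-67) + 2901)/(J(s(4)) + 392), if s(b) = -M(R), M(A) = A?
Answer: 171795/38023 - 881*sqrt(2)/38023 ≈ 4.4854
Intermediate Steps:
s(b) = 2 (s(b) = -1*(-2) = 2)
J(p) = p**(3/2) - p
(17*(-67) + 2901)/(J(s(4)) + 392) = (17*(-67) + 2901)/((2**(3/2) - 1*2) + 392) = (-1139 + 2901)/((2*sqrt(2) - 2) + 392) = 1762/((-2 + 2*sqrt(2)) + 392) = 1762/(390 + 2*sqrt(2))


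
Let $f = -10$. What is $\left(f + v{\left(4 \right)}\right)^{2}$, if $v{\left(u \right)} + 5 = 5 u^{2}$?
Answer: $4225$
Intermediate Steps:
$v{\left(u \right)} = -5 + 5 u^{2}$
$\left(f + v{\left(4 \right)}\right)^{2} = \left(-10 - \left(5 - 5 \cdot 4^{2}\right)\right)^{2} = \left(-10 + \left(-5 + 5 \cdot 16\right)\right)^{2} = \left(-10 + \left(-5 + 80\right)\right)^{2} = \left(-10 + 75\right)^{2} = 65^{2} = 4225$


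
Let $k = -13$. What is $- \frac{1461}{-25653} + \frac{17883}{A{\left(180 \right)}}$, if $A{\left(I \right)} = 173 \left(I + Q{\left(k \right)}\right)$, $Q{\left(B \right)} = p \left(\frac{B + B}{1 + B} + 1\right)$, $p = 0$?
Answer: $\frac{18675857}{29586460} \approx 0.63123$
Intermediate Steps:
$Q{\left(B \right)} = 0$ ($Q{\left(B \right)} = 0 \left(\frac{B + B}{1 + B} + 1\right) = 0 \left(\frac{2 B}{1 + B} + 1\right) = 0 \left(1 + \frac{2 B}{1 + B}\right) = 0$)
$A{\left(I \right)} = 173 I$ ($A{\left(I \right)} = 173 \left(I + 0\right) = 173 I$)
$- \frac{1461}{-25653} + \frac{17883}{A{\left(180 \right)}} = - \frac{1461}{-25653} + \frac{17883}{173 \cdot 180} = \left(-1461\right) \left(- \frac{1}{25653}\right) + \frac{17883}{31140} = \frac{487}{8551} + 17883 \cdot \frac{1}{31140} = \frac{487}{8551} + \frac{1987}{3460} = \frac{18675857}{29586460}$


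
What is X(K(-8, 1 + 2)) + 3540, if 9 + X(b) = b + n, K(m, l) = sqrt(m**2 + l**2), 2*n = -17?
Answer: 7045/2 + sqrt(73) ≈ 3531.0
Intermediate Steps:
n = -17/2 (n = (1/2)*(-17) = -17/2 ≈ -8.5000)
K(m, l) = sqrt(l**2 + m**2)
X(b) = -35/2 + b (X(b) = -9 + (b - 17/2) = -9 + (-17/2 + b) = -35/2 + b)
X(K(-8, 1 + 2)) + 3540 = (-35/2 + sqrt((1 + 2)**2 + (-8)**2)) + 3540 = (-35/2 + sqrt(3**2 + 64)) + 3540 = (-35/2 + sqrt(9 + 64)) + 3540 = (-35/2 + sqrt(73)) + 3540 = 7045/2 + sqrt(73)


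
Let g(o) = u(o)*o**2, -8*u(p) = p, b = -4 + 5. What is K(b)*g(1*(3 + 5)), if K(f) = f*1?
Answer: -64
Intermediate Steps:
b = 1
u(p) = -p/8
K(f) = f
g(o) = -o**3/8 (g(o) = (-o/8)*o**2 = -o**3/8)
K(b)*g(1*(3 + 5)) = 1*(-(3 + 5)**3/8) = 1*(-(1*8)**3/8) = 1*(-1/8*8**3) = 1*(-1/8*512) = 1*(-64) = -64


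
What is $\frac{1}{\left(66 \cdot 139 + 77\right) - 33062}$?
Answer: $- \frac{1}{23811} \approx -4.1997 \cdot 10^{-5}$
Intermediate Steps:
$\frac{1}{\left(66 \cdot 139 + 77\right) - 33062} = \frac{1}{\left(9174 + 77\right) - 33062} = \frac{1}{9251 - 33062} = \frac{1}{-23811} = - \frac{1}{23811}$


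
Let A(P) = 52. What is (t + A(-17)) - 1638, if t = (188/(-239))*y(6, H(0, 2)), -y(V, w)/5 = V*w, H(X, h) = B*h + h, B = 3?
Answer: -333934/239 ≈ -1397.2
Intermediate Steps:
H(X, h) = 4*h (H(X, h) = 3*h + h = 4*h)
y(V, w) = -5*V*w
t = 45120/239 (t = (188/(-239))*(-5*6*4*2) = (188*(-1/239))*(-5*6*8) = -188/239*(-240) = 45120/239 ≈ 188.79)
(t + A(-17)) - 1638 = (45120/239 + 52) - 1638 = 57548/239 - 1638 = -333934/239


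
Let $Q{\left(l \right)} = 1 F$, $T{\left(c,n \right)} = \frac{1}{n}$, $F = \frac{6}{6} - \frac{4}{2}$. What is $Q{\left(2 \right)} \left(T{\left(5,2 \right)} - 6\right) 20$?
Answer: $110$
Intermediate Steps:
$F = -1$ ($F = 6 \cdot \frac{1}{6} - 2 = 1 - 2 = -1$)
$Q{\left(l \right)} = -1$ ($Q{\left(l \right)} = 1 \left(-1\right) = -1$)
$Q{\left(2 \right)} \left(T{\left(5,2 \right)} - 6\right) 20 = - (\frac{1}{2} - 6) 20 = \left(-1\right) \left(- \frac{11}{2}\right) 20 = \frac{11}{2} \cdot 20 = 110$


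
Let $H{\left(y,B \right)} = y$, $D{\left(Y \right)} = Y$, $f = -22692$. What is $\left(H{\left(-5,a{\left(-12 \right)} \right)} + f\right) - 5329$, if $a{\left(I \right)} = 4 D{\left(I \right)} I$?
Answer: $-28026$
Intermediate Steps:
$a{\left(I \right)} = 4 I^{2}$ ($a{\left(I \right)} = 4 I I = 4 I^{2}$)
$\left(H{\left(-5,a{\left(-12 \right)} \right)} + f\right) - 5329 = \left(-5 - 22692\right) - 5329 = -22697 - 5329 = -28026$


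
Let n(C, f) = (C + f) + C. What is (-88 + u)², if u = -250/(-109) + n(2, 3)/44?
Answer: 168333781225/23001616 ≈ 7318.3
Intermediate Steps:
n(C, f) = f + 2*C
u = 11763/4796 (u = -250/(-109) + (3 + 2*2)/44 = -250*(-1/109) + (3 + 4)*(1/44) = 250/109 + 7*(1/44) = 250/109 + 7/44 = 11763/4796 ≈ 2.4527)
(-88 + u)² = (-88 + 11763/4796)² = (-410285/4796)² = 168333781225/23001616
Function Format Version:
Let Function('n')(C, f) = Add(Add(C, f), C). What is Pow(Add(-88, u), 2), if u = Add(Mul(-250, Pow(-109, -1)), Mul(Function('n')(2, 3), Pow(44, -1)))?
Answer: Rational(168333781225, 23001616) ≈ 7318.3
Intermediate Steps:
Function('n')(C, f) = Add(f, Mul(2, C))
u = Rational(11763, 4796) (u = Add(Mul(-250, Pow(-109, -1)), Mul(Add(3, Mul(2, 2)), Pow(44, -1))) = Add(Mul(-250, Rational(-1, 109)), Mul(Add(3, 4), Rational(1, 44))) = Add(Rational(250, 109), Mul(7, Rational(1, 44))) = Add(Rational(250, 109), Rational(7, 44)) = Rational(11763, 4796) ≈ 2.4527)
Pow(Add(-88, u), 2) = Pow(Add(-88, Rational(11763, 4796)), 2) = Pow(Rational(-410285, 4796), 2) = Rational(168333781225, 23001616)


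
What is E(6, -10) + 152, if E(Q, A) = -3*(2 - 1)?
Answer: 149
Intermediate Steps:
E(Q, A) = -3 (E(Q, A) = -3*1 = -3)
E(6, -10) + 152 = -3 + 152 = 149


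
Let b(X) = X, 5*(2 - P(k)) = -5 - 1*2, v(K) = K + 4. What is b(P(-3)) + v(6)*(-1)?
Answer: -33/5 ≈ -6.6000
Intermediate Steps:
v(K) = 4 + K
P(k) = 17/5 (P(k) = 2 - (-5 - 1*2)/5 = 2 - (-5 - 2)/5 = 2 - 1/5*(-7) = 2 + 7/5 = 17/5)
b(P(-3)) + v(6)*(-1) = 17/5 + (4 + 6)*(-1) = 17/5 + 10*(-1) = 17/5 - 10 = -33/5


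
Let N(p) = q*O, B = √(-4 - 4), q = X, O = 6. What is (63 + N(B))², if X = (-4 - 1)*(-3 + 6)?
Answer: 729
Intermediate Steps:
X = -15 (X = -5*3 = -15)
q = -15
B = 2*I*√2 (B = √(-8) = 2*I*√2 ≈ 2.8284*I)
N(p) = -90 (N(p) = -15*6 = -90)
(63 + N(B))² = (63 - 90)² = (-27)² = 729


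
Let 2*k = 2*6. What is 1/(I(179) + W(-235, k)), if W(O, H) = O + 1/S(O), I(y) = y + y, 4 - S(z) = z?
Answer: 239/29398 ≈ 0.0081298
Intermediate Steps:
S(z) = 4 - z
k = 6 (k = (2*6)/2 = (½)*12 = 6)
I(y) = 2*y
W(O, H) = O + 1/(4 - O)
1/(I(179) + W(-235, k)) = 1/(2*179 + (-1 - 235*(-4 - 235))/(-4 - 235)) = 1/(358 + (-1 - 235*(-239))/(-239)) = 1/(358 - (-1 + 56165)/239) = 1/(358 - 1/239*56164) = 1/(358 - 56164/239) = 1/(29398/239) = 239/29398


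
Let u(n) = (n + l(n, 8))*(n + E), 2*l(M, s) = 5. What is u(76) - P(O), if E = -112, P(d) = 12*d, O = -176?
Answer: -714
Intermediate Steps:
l(M, s) = 5/2 (l(M, s) = (½)*5 = 5/2)
u(n) = (-112 + n)*(5/2 + n) (u(n) = (n + 5/2)*(n - 112) = (5/2 + n)*(-112 + n) = (-112 + n)*(5/2 + n))
u(76) - P(O) = (-280 + 76² - 219/2*76) - 12*(-176) = (-280 + 5776 - 8322) - 1*(-2112) = -2826 + 2112 = -714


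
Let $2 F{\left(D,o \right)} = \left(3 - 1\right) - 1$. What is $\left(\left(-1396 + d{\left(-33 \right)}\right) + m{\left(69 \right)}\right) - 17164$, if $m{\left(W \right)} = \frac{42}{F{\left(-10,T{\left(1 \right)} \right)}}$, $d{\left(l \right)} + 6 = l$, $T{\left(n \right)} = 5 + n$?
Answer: $-18515$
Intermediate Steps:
$F{\left(D,o \right)} = \frac{1}{2}$ ($F{\left(D,o \right)} = \frac{\left(3 - 1\right) - 1}{2} = \frac{2 - 1}{2} = \frac{1}{2} \cdot 1 = \frac{1}{2}$)
$d{\left(l \right)} = -6 + l$
$m{\left(W \right)} = 84$ ($m{\left(W \right)} = 42 \frac{1}{\frac{1}{2}} = 42 \cdot 2 = 84$)
$\left(\left(-1396 + d{\left(-33 \right)}\right) + m{\left(69 \right)}\right) - 17164 = \left(\left(-1396 - 39\right) + 84\right) - 17164 = \left(-1435 + 84\right) - 17164 = -1351 - 17164 = -18515$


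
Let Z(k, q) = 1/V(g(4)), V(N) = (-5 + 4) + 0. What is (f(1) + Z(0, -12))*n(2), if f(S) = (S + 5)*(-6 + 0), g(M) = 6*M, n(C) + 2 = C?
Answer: 0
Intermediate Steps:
n(C) = -2 + C
V(N) = -1 (V(N) = -1 + 0 = -1)
Z(k, q) = -1 (Z(k, q) = 1/(-1) = -1)
f(S) = -30 - 6*S (f(S) = (5 + S)*(-6) = -30 - 6*S)
(f(1) + Z(0, -12))*n(2) = ((-30 - 6*1) - 1)*(-2 + 2) = ((-30 - 6) - 1)*0 = (-36 - 1)*0 = -37*0 = 0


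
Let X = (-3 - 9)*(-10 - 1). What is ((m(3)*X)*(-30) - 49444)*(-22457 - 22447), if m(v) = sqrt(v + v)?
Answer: 2220233376 + 177819840*sqrt(6) ≈ 2.6558e+9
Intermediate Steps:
m(v) = sqrt(2)*sqrt(v) (m(v) = sqrt(2*v) = sqrt(2)*sqrt(v))
X = 132 (X = -12*(-11) = 132)
((m(3)*X)*(-30) - 49444)*(-22457 - 22447) = (((sqrt(2)*sqrt(3))*132)*(-30) - 49444)*(-22457 - 22447) = ((sqrt(6)*132)*(-30) - 49444)*(-44904) = ((132*sqrt(6))*(-30) - 49444)*(-44904) = (-3960*sqrt(6) - 49444)*(-44904) = (-49444 - 3960*sqrt(6))*(-44904) = 2220233376 + 177819840*sqrt(6)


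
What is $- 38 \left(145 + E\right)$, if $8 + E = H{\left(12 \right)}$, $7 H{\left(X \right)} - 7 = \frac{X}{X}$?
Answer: $- \frac{36746}{7} \approx -5249.4$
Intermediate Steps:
$H{\left(X \right)} = \frac{8}{7}$ ($H{\left(X \right)} = 1 + \frac{X \frac{1}{X}}{7} = 1 + \frac{1}{7} \cdot 1 = 1 + \frac{1}{7} = \frac{8}{7}$)
$E = - \frac{48}{7}$ ($E = -8 + \frac{8}{7} = - \frac{48}{7} \approx -6.8571$)
$- 38 \left(145 + E\right) = - 38 \left(145 - \frac{48}{7}\right) = \left(-38\right) \frac{967}{7} = - \frac{36746}{7}$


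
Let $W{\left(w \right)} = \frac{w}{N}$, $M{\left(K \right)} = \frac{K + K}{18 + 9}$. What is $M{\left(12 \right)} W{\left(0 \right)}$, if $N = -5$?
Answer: $0$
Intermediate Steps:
$M{\left(K \right)} = \frac{2 K}{27}$
$W{\left(w \right)} = - \frac{w}{5}$ ($W{\left(w \right)} = \frac{w}{-5} = w \left(- \frac{1}{5}\right) = - \frac{w}{5}$)
$M{\left(12 \right)} W{\left(0 \right)} = \frac{2}{27} \cdot 12 \left(\left(- \frac{1}{5}\right) 0\right) = \frac{8}{9} \cdot 0 = 0$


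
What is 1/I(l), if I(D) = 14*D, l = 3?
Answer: 1/42 ≈ 0.023810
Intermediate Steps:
1/I(l) = 1/(14*3) = 1/42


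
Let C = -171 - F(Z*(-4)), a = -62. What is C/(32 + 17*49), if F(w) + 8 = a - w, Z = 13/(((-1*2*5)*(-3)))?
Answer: -1541/12975 ≈ -0.11877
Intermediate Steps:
Z = 13/30 (Z = 13/((-2*5*(-3))) = 13/((-10*(-3))) = 13/30 ≈ 0.43333)
F(w) = -70 - w (F(w) = -8 + (-62 - w) = -70 - w)
C = -1541/15 (C = -171 - (-70 - 13*(-4)/30) = -171 - (-70 - 1*(-26/15)) = -171 - (-70 + 26/15) = -171 - 1*(-1024/15) = -171 + 1024/15 = -1541/15 ≈ -102.73)
C/(32 + 17*49) = -1541/(15*(32 + 17*49)) = -1541/(15*(32 + 833)) = -1541/15/865 = -1541/15*1/865 = -1541/12975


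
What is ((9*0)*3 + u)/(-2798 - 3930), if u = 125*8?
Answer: -125/841 ≈ -0.14863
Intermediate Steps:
u = 1000
((9*0)*3 + u)/(-2798 - 3930) = ((9*0)*3 + 1000)/(-2798 - 3930) = (0*3 + 1000)/(-6728) = (0 + 1000)*(-1/6728) = 1000*(-1/6728) = -125/841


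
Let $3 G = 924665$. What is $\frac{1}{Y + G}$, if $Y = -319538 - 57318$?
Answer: $- \frac{3}{205903} \approx -1.457 \cdot 10^{-5}$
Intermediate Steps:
$G = \frac{924665}{3}$ ($G = \frac{1}{3} \cdot 924665 = \frac{924665}{3} \approx 3.0822 \cdot 10^{5}$)
$Y = -376856$ ($Y = -319538 - 57318 = -376856$)
$\frac{1}{Y + G} = \frac{1}{-376856 + \frac{924665}{3}} = \frac{1}{- \frac{205903}{3}} = - \frac{3}{205903}$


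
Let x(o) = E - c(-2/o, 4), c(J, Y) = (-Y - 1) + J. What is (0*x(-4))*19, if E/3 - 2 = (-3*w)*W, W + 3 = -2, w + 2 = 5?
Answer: 0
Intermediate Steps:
w = 3 (w = -2 + 5 = 3)
W = -5 (W = -3 - 2 = -5)
c(J, Y) = -1 + J - Y (c(J, Y) = (-1 - Y) + J = -1 + J - Y)
E = 141 (E = 6 + 3*(-3*3*(-5)) = 6 + 3*(-9*(-5)) = 6 + 3*45 = 6 + 135 = 141)
x(o) = 146 + 2/o (x(o) = 141 - (-1 - 2/o - 1*4) = 141 - (-1 - 2/o - 4) = 141 - (-5 - 2/o) = 141 + (5 + 2/o) = 146 + 2/o)
(0*x(-4))*19 = (0*(146 + 2/(-4)))*19 = (0*(146 + 2*(-1/4)))*19 = (0*(146 - 1/2))*19 = (0*(291/2))*19 = 0*19 = 0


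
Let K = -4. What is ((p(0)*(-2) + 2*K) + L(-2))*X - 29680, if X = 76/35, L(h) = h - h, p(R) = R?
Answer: -1039408/35 ≈ -29697.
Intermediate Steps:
L(h) = 0
X = 76/35 (X = 76*(1/35) = 76/35 ≈ 2.1714)
((p(0)*(-2) + 2*K) + L(-2))*X - 29680 = ((0*(-2) + 2*(-4)) + 0)*(76/35) - 29680 = ((0 - 8) + 0)*(76/35) - 29680 = (-8 + 0)*(76/35) - 29680 = -8*76/35 - 29680 = -608/35 - 29680 = -1039408/35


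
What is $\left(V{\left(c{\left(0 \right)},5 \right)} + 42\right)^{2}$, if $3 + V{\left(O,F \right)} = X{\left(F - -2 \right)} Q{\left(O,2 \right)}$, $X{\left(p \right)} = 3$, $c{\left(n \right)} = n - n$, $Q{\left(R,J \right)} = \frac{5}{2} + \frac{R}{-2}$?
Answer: $\frac{8649}{4} \approx 2162.3$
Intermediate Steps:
$Q{\left(R,J \right)} = \frac{5}{2} - \frac{R}{2}$ ($Q{\left(R,J \right)} = 5 \cdot \frac{1}{2} + R \left(- \frac{1}{2}\right) = \frac{5}{2} - \frac{R}{2}$)
$c{\left(n \right)} = 0$
$V{\left(O,F \right)} = \frac{9}{2} - \frac{3 O}{2}$ ($V{\left(O,F \right)} = -3 + 3 \left(\frac{5}{2} - \frac{O}{2}\right) = -3 - \left(- \frac{15}{2} + \frac{3 O}{2}\right) = \frac{9}{2} - \frac{3 O}{2}$)
$\left(V{\left(c{\left(0 \right)},5 \right)} + 42\right)^{2} = \left(\left(\frac{9}{2} - 0\right) + 42\right)^{2} = \left(\left(\frac{9}{2} + 0\right) + 42\right)^{2} = \left(\frac{9}{2} + 42\right)^{2} = \left(\frac{93}{2}\right)^{2} = \frac{8649}{4}$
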